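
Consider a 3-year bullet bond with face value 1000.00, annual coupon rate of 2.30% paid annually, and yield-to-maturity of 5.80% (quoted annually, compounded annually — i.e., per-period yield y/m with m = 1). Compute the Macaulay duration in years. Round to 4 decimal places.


Coupon per period c = face * coupon_rate / m = 23.000000
Periods per year m = 1; per-period yield y/m = 0.058000
Number of cashflows N = 3
Cashflows (t years, CF_t, discount factor 1/(1+y/m)^(m*t), PV):
  t = 1.0000: CF_t = 23.000000, DF = 0.945180, PV = 21.739130
  t = 2.0000: CF_t = 23.000000, DF = 0.893364, PV = 20.547382
  t = 3.0000: CF_t = 1023.000000, DF = 0.844390, PV = 863.810802
Price P = sum_t PV_t = 906.097315
Macaulay numerator sum_t t * PV_t:
  t * PV_t at t = 1.0000: 21.739130
  t * PV_t at t = 2.0000: 41.094765
  t * PV_t at t = 3.0000: 2591.432406
Macaulay duration D = (sum_t t * PV_t) / P = 2654.266301 / 906.097315 = 2.929339

Answer: Macaulay duration = 2.9293 years


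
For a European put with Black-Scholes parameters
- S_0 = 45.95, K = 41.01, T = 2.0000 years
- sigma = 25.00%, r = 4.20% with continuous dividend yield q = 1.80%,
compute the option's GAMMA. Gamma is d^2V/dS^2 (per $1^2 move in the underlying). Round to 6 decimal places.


Answer: Gamma = 0.019372

Derivation:
d1 = 0.6342405853; d2 = 0.2806871947
phi(d1) = 0.3262572517; exp(-qT) = 0.9646402935; exp(-rT) = 0.9194312561
Gamma = exp(-qT) * phi(d1) / (S * sigma * sqrt(T)) = 0.9646402935 * 0.3262572517 / (45.9500 * 0.2500 * 1.4142135624) = 0.019372


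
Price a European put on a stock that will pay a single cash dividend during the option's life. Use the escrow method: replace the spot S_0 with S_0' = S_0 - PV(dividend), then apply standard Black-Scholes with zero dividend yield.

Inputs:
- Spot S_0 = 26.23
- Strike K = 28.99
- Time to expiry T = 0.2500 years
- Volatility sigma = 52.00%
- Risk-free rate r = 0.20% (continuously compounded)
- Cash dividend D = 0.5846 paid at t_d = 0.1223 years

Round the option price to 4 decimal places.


PV(D) = D * exp(-r * t_d) = 0.5846 * 0.99975543 = 0.58445702
S_0' = S_0 - PV(D) = 26.2300 - 0.58445702 = 25.64554298
d1 = (ln(S_0'/K) + (r + sigma^2/2)*T) / (sigma*sqrt(T)) = -0.33954288
d2 = d1 - sigma*sqrt(T) = -0.59954288
exp(-rT) = 0.99950012
N(-d1) = 0.63289960; N(-d2) = 0.72559454
P = K * exp(-rT) * N(-d2) - S_0' * N(-d1) = 28.9900 * 0.99950012 * 0.72559454 - 25.64554298 * 0.63289960 = 4.7934

Answer: Price = 4.7934


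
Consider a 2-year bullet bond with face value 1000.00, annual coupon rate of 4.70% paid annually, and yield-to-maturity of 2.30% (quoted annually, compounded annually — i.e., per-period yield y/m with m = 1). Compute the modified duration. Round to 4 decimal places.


Coupon per period c = face * coupon_rate / m = 47.000000
Periods per year m = 1; per-period yield y/m = 0.023000
Number of cashflows N = 2
Cashflows (t years, CF_t, discount factor 1/(1+y/m)^(m*t), PV):
  t = 1.0000: CF_t = 47.000000, DF = 0.977517, PV = 45.943304
  t = 2.0000: CF_t = 1047.000000, DF = 0.955540, PV = 1000.450059
Price P = sum_t PV_t = 1046.393363
First compute Macaulay numerator sum_t t * PV_t:
  t * PV_t at t = 1.0000: 45.943304
  t * PV_t at t = 2.0000: 2000.900118
Macaulay duration D = 2046.843422 / 1046.393363 = 1.956094
Modified duration = D / (1 + y/m) = 1.956094 / (1 + 0.023000) = 1.912115

Answer: Modified duration = 1.9121


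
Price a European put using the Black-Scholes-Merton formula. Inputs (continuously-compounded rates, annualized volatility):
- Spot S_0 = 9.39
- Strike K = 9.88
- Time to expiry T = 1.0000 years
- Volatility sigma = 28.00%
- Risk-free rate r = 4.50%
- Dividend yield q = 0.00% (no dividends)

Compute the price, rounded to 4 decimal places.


Answer: Price = 1.0764

Derivation:
d1 = (ln(S/K) + (r - q + 0.5*sigma^2) * T) / (sigma * sqrt(T)) = 0.11904565
d2 = d1 - sigma * sqrt(T) = -0.16095435
exp(-rT) = 0.95599748; exp(-qT) = 1.00000000
P = K * exp(-rT) * N(-d2) - S_0 * exp(-qT) * N(-d1)
N(-d1) = 0.45261960; N(-d2) = 0.56393532
P = 9.8800 * 0.95599748 * 0.56393532 - 9.3900 * 1.00000000 * 0.45261960 = 1.0764


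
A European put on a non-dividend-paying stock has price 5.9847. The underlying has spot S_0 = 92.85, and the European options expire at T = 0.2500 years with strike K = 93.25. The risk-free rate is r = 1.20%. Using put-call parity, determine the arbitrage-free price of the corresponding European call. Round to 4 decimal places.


Answer: Call price = 5.8640

Derivation:
Put-call parity: C - P = S_0 * exp(-qT) - K * exp(-rT).
S_0 * exp(-qT) = 92.8500 * 1.00000000 = 92.85000000
K * exp(-rT) = 93.2500 * 0.99700450 = 92.97066921
C = P + S*exp(-qT) - K*exp(-rT)
C = 5.9847 + 92.85000000 - 92.97066921 = 5.8640


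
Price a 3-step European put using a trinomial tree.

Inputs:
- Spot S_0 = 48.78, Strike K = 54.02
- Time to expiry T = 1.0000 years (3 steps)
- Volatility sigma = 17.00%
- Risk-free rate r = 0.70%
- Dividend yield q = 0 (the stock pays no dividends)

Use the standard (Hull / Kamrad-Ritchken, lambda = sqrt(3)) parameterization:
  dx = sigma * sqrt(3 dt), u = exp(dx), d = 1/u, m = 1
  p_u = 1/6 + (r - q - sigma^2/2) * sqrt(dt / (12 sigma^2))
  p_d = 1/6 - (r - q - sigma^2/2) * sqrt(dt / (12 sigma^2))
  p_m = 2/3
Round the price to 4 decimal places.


dt = T/N = 0.333333; dx = sigma*sqrt(3*dt) = 0.170000
u = exp(dx) = 1.185305; d = 1/u = 0.843665
p_u = 0.159363, p_m = 0.666667, p_d = 0.173971
Discount per step: exp(-r*dt) = 0.997669
Stock lattice S(k, j) with j the centered position index:
  k=0: S(0,+0) = 48.7800
  k=1: S(1,-1) = 41.1540; S(1,+0) = 48.7800; S(1,+1) = 57.8192
  k=2: S(2,-2) = 34.7202; S(2,-1) = 41.1540; S(2,+0) = 48.7800; S(2,+1) = 57.8192; S(2,+2) = 68.5333
  k=3: S(3,-3) = 29.2922; S(3,-2) = 34.7202; S(3,-1) = 41.1540; S(3,+0) = 48.7800; S(3,+1) = 57.8192; S(3,+2) = 68.5333; S(3,+3) = 81.2329
Terminal payoffs V(N, j) = max(K - S_T, 0):
  V(3,-3) = 24.727826; V(3,-2) = 19.299844; V(3,-1) = 12.866030; V(3,+0) = 5.240000; V(3,+1) = 0.000000; V(3,+2) = 0.000000; V(3,+3) = 0.000000
Backward induction: V(k, j) = exp(-r*dt) * [p_u * V(k+1, j+1) + p_m * V(k+1, j) + p_d * V(k+1, j-1)]
  V(2,-2) = exp(-r*dt) * [p_u*12.866030 + p_m*19.299844 + p_d*24.727826] = 19.174051
  V(2,-1) = exp(-r*dt) * [p_u*5.240000 + p_m*12.866030 + p_d*19.299844] = 12.740257
  V(2,+0) = exp(-r*dt) * [p_u*0.000000 + p_m*5.240000 + p_d*12.866030] = 5.718286
  V(2,+1) = exp(-r*dt) * [p_u*0.000000 + p_m*0.000000 + p_d*5.240000] = 0.909481
  V(2,+2) = exp(-r*dt) * [p_u*0.000000 + p_m*0.000000 + p_d*0.000000] = 0.000000
  V(1,-1) = exp(-r*dt) * [p_u*5.718286 + p_m*12.740257 + p_d*19.174051] = 12.710814
  V(1,+0) = exp(-r*dt) * [p_u*0.909481 + p_m*5.718286 + p_d*12.740257] = 6.159170
  V(1,+1) = exp(-r*dt) * [p_u*0.000000 + p_m*0.909481 + p_d*5.718286] = 1.597403
  V(0,+0) = exp(-r*dt) * [p_u*1.597403 + p_m*6.159170 + p_d*12.710814] = 6.556671

Answer: Price = V(0,0) = 6.5567


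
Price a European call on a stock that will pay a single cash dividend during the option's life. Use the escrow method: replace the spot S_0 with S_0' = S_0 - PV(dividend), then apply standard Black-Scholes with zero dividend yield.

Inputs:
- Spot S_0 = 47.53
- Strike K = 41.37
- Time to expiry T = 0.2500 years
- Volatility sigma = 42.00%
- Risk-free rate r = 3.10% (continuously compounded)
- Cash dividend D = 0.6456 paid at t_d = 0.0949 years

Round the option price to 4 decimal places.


Answer: Price = 7.3036

Derivation:
PV(D) = D * exp(-r * t_d) = 0.6456 * 0.99706242 = 0.64370350
S_0' = S_0 - PV(D) = 47.5300 - 0.64370350 = 46.88629650
d1 = (ln(S_0'/K) + (r + sigma^2/2)*T) / (sigma*sqrt(T)) = 0.73794984
d2 = d1 - sigma*sqrt(T) = 0.52794984
exp(-rT) = 0.99227995
N(d1) = 0.76972754; N(d2) = 0.70123293
C = S_0' * N(d1) - K * exp(-rT) * N(d2) = 46.88629650 * 0.76972754 - 41.3700 * 0.99227995 * 0.70123293 = 7.3036


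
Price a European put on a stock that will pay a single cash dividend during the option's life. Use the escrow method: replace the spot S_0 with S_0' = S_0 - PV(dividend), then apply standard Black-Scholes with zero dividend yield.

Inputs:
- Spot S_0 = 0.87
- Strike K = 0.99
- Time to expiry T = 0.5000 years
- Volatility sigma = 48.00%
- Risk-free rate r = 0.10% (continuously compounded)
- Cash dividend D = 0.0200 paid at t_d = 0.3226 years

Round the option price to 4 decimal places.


Answer: Price = 0.2058

Derivation:
PV(D) = D * exp(-r * t_d) = 0.0200 * 0.99967745 = 0.01999355
S_0' = S_0 - PV(D) = 0.8700 - 0.01999355 = 0.85000645
d1 = (ln(S_0'/K) + (r + sigma^2/2)*T) / (sigma*sqrt(T)) = -0.27801378
d2 = d1 - sigma*sqrt(T) = -0.61742503
exp(-rT) = 0.99950012
N(-d1) = 0.60949911; N(-d2) = 0.73152279
P = K * exp(-rT) * N(-d2) - S_0' * N(-d1) = 0.9900 * 0.99950012 * 0.73152279 - 0.85000645 * 0.60949911 = 0.2058


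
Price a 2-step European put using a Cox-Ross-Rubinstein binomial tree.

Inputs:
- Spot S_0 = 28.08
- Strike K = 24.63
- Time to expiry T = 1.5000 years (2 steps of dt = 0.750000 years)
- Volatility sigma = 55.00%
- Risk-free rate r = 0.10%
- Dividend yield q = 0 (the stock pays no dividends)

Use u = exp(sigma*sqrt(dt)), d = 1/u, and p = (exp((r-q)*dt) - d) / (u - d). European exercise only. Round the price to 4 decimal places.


dt = T/N = 0.750000
u = exp(sigma*sqrt(dt)) = 1.610128; d = 1/u = 0.621068
p = (exp((r-q)*dt) - d) / (u - d) = 0.383881
Discount per step: exp(-r*dt) = 0.999250
Stock lattice S(k, i) with i counting down-moves:
  k=0: S(0,0) = 28.0800
  k=1: S(1,0) = 45.2124; S(1,1) = 17.4396
  k=2: S(2,0) = 72.7978; S(2,1) = 28.0800; S(2,2) = 10.8312
Terminal payoffs V(N, i) = max(K - S_T, 0):
  V(2,0) = 0.000000; V(2,1) = 0.000000; V(2,2) = 13.798813
Backward induction: V(k, i) = exp(-r*dt) * [p * V(k+1, i) + (1-p) * V(k+1, i+1)].
  V(1,0) = exp(-r*dt) * [p*0.000000 + (1-p)*0.000000] = 0.000000
  V(1,1) = exp(-r*dt) * [p*0.000000 + (1-p)*13.798813] = 8.495330
  V(0,0) = exp(-r*dt) * [p*0.000000 + (1-p)*8.495330] = 5.230206

Answer: Price = V(0,0) = 5.2302


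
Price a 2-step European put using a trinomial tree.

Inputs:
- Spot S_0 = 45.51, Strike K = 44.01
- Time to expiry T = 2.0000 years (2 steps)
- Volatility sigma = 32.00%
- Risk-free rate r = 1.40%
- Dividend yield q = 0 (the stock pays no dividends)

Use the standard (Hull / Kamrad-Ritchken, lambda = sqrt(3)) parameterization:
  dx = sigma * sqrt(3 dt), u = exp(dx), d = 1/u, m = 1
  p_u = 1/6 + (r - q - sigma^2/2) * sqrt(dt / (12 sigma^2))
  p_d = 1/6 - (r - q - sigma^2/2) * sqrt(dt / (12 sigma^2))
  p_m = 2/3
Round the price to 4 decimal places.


dt = T/N = 1.000000; dx = sigma*sqrt(3*dt) = 0.554256
u = exp(dx) = 1.740646; d = 1/u = 0.574499
p_u = 0.133108, p_m = 0.666667, p_d = 0.200225
Discount per step: exp(-r*dt) = 0.986098
Stock lattice S(k, j) with j the centered position index:
  k=0: S(0,+0) = 45.5100
  k=1: S(1,-1) = 26.1455; S(1,+0) = 45.5100; S(1,+1) = 79.2168
  k=2: S(2,-2) = 15.0206; S(2,-1) = 26.1455; S(2,+0) = 45.5100; S(2,+1) = 79.2168; S(2,+2) = 137.8884
Terminal payoffs V(N, j) = max(K - S_T, 0):
  V(2,-2) = 28.989445; V(2,-1) = 17.864533; V(2,+0) = 0.000000; V(2,+1) = 0.000000; V(2,+2) = 0.000000
Backward induction: V(k, j) = exp(-r*dt) * [p_u * V(k+1, j+1) + p_m * V(k+1, j) + p_d * V(k+1, j-1)]
  V(1,-1) = exp(-r*dt) * [p_u*0.000000 + p_m*17.864533 + p_d*28.989445] = 17.467835
  V(1,+0) = exp(-r*dt) * [p_u*0.000000 + p_m*0.000000 + p_d*17.864533] = 3.527201
  V(1,+1) = exp(-r*dt) * [p_u*0.000000 + p_m*0.000000 + p_d*0.000000] = 0.000000
  V(0,+0) = exp(-r*dt) * [p_u*0.000000 + p_m*3.527201 + p_d*17.467835] = 5.767652

Answer: Price = V(0,0) = 5.7677


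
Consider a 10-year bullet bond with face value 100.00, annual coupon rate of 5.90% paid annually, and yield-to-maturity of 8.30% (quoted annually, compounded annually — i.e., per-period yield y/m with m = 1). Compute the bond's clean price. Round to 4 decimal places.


Coupon per period c = face * coupon_rate / m = 5.900000
Periods per year m = 1; per-period yield y/m = 0.083000
Number of cashflows N = 10
Cashflows (t years, CF_t, discount factor 1/(1+y/m)^(m*t), PV):
  t = 1.0000: CF_t = 5.900000, DF = 0.923361, PV = 5.447830
  t = 2.0000: CF_t = 5.900000, DF = 0.852596, PV = 5.030314
  t = 3.0000: CF_t = 5.900000, DF = 0.787254, PV = 4.644796
  t = 4.0000: CF_t = 5.900000, DF = 0.726919, PV = 4.288824
  t = 5.0000: CF_t = 5.900000, DF = 0.671209, PV = 3.960133
  t = 6.0000: CF_t = 5.900000, DF = 0.619768, PV = 3.656632
  t = 7.0000: CF_t = 5.900000, DF = 0.572270, PV = 3.376392
  t = 8.0000: CF_t = 5.900000, DF = 0.528412, PV = 3.117628
  t = 9.0000: CF_t = 5.900000, DF = 0.487915, PV = 2.878697
  t = 10.0000: CF_t = 105.900000, DF = 0.450521, PV = 47.710217
Price P = sum_t PV_t = 84.111462

Answer: Price = 84.1115


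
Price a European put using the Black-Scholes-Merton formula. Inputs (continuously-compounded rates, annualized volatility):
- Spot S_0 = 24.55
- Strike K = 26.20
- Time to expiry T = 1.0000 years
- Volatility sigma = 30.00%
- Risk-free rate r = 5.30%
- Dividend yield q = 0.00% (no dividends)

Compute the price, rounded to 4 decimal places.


Answer: Price = 3.0961

Derivation:
d1 = (ln(S/K) + (r - q + 0.5*sigma^2) * T) / (sigma * sqrt(T)) = 0.10984148
d2 = d1 - sigma * sqrt(T) = -0.19015852
exp(-rT) = 0.94838001; exp(-qT) = 1.00000000
P = K * exp(-rT) * N(-d2) - S_0 * exp(-qT) * N(-d1)
N(-d1) = 0.45626755; N(-d2) = 0.57540754
P = 26.2000 * 0.94838001 * 0.57540754 - 24.5500 * 1.00000000 * 0.45626755 = 3.0961


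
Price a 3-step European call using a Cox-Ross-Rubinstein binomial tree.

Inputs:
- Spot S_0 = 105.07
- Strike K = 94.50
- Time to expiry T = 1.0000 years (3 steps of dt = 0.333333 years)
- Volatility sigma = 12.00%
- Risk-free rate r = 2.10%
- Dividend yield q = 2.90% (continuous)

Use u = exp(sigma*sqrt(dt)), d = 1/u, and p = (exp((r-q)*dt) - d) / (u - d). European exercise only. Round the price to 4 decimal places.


Answer: Price = V(0,0) = 10.9140

Derivation:
dt = T/N = 0.333333
u = exp(sigma*sqrt(dt)) = 1.071738; d = 1/u = 0.933063
p = (exp((r-q)*dt) - d) / (u - d) = 0.463482
Discount per step: exp(-r*dt) = 0.993024
Stock lattice S(k, i) with i counting down-moves:
  k=0: S(0,0) = 105.0700
  k=1: S(1,0) = 112.6076; S(1,1) = 98.0370
  k=2: S(2,0) = 120.6858; S(2,1) = 105.0700; S(2,2) = 91.4747
  k=3: S(3,0) = 129.3437; S(3,1) = 112.6076; S(3,2) = 98.0370; S(3,3) = 85.3517
Terminal payoffs V(N, i) = max(S_T - K, 0):
  V(3,0) = 34.843660; V(3,1) = 18.107557; V(3,2) = 3.536981; V(3,3) = 0.000000
Backward induction: V(k, i) = exp(-r*dt) * [p * V(k+1, i) + (1-p) * V(k+1, i+1)].
  V(2,0) = exp(-r*dt) * [p*34.843660 + (1-p)*18.107557] = 25.684027
  V(2,1) = exp(-r*dt) * [p*18.107557 + (1-p)*3.536981] = 10.218407
  V(2,2) = exp(-r*dt) * [p*3.536981 + (1-p)*0.000000] = 1.627893
  V(1,0) = exp(-r*dt) * [p*25.684027 + (1-p)*10.218407] = 17.265170
  V(1,1) = exp(-r*dt) * [p*10.218407 + (1-p)*1.627893] = 5.570316
  V(0,0) = exp(-r*dt) * [p*17.265170 + (1-p)*5.570316] = 10.914009


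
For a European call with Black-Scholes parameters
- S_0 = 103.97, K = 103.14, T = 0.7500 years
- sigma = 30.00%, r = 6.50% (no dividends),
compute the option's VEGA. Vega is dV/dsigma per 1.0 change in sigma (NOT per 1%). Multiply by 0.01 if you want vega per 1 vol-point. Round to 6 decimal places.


Answer: Vega = 33.805856

Derivation:
d1 = 0.3483928107; d2 = 0.0885851896
phi(d1) = 0.3754510002; exp(-qT) = 1.0000000000; exp(-rT) = 0.9524192047
Vega = S * exp(-qT) * phi(d1) * sqrt(T) = 103.9700 * 1.0000000000 * 0.3754510002 * 0.8660254038 = 33.805856


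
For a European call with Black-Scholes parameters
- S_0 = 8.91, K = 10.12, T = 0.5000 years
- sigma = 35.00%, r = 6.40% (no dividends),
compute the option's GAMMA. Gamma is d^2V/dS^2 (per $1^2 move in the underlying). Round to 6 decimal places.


Answer: Gamma = 0.174836

Derivation:
d1 = -0.2614857537; d2 = -0.5089731271
phi(d1) = 0.3855339845; exp(-qT) = 1.0000000000; exp(-rT) = 0.9685065821
Gamma = exp(-qT) * phi(d1) / (S * sigma * sqrt(T)) = 1.0000000000 * 0.3855339845 / (8.9100 * 0.3500 * 0.7071067812) = 0.174836


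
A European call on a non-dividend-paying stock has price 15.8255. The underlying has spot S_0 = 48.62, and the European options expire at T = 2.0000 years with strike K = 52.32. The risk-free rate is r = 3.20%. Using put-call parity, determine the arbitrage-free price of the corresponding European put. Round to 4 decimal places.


Put-call parity: C - P = S_0 * exp(-qT) - K * exp(-rT).
S_0 * exp(-qT) = 48.6200 * 1.00000000 = 48.62000000
K * exp(-rT) = 52.3200 * 0.93800500 = 49.07642158
P = C - S*exp(-qT) + K*exp(-rT)
P = 15.8255 - 48.62000000 + 49.07642158 = 16.2819

Answer: Put price = 16.2819


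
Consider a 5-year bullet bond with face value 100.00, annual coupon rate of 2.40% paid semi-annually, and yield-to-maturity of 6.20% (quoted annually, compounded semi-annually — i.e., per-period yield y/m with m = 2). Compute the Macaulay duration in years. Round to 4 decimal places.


Coupon per period c = face * coupon_rate / m = 1.200000
Periods per year m = 2; per-period yield y/m = 0.031000
Number of cashflows N = 10
Cashflows (t years, CF_t, discount factor 1/(1+y/m)^(m*t), PV):
  t = 0.5000: CF_t = 1.200000, DF = 0.969932, PV = 1.163919
  t = 1.0000: CF_t = 1.200000, DF = 0.940768, PV = 1.128922
  t = 1.5000: CF_t = 1.200000, DF = 0.912481, PV = 1.094978
  t = 2.0000: CF_t = 1.200000, DF = 0.885045, PV = 1.062054
  t = 2.5000: CF_t = 1.200000, DF = 0.858434, PV = 1.030120
  t = 3.0000: CF_t = 1.200000, DF = 0.832622, PV = 0.999147
  t = 3.5000: CF_t = 1.200000, DF = 0.807587, PV = 0.969104
  t = 4.0000: CF_t = 1.200000, DF = 0.783305, PV = 0.939966
  t = 4.5000: CF_t = 1.200000, DF = 0.759752, PV = 0.911703
  t = 5.0000: CF_t = 101.200000, DF = 0.736908, PV = 74.575103
Price P = sum_t PV_t = 83.875014
Macaulay numerator sum_t t * PV_t:
  t * PV_t at t = 0.5000: 0.581959
  t * PV_t at t = 1.0000: 1.128922
  t * PV_t at t = 1.5000: 1.642466
  t * PV_t at t = 2.0000: 2.124108
  t * PV_t at t = 2.5000: 2.575301
  t * PV_t at t = 3.0000: 2.997440
  t * PV_t at t = 3.5000: 3.391866
  t * PV_t at t = 4.0000: 3.759862
  t * PV_t at t = 4.5000: 4.102662
  t * PV_t at t = 5.0000: 372.875513
Macaulay duration D = (sum_t t * PV_t) / P = 395.180099 / 83.875014 = 4.711535

Answer: Macaulay duration = 4.7115 years


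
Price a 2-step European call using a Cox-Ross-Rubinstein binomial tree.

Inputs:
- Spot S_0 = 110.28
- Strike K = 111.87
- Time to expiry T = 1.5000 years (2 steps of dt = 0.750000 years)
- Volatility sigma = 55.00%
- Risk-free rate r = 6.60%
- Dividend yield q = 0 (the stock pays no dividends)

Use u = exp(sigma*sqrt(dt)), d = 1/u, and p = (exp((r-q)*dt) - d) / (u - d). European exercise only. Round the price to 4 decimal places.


dt = T/N = 0.750000
u = exp(sigma*sqrt(dt)) = 1.610128; d = 1/u = 0.621068
p = (exp((r-q)*dt) - d) / (u - d) = 0.434430
Discount per step: exp(-r*dt) = 0.951705
Stock lattice S(k, i) with i counting down-moves:
  k=0: S(0,0) = 110.2800
  k=1: S(1,0) = 177.5650; S(1,1) = 68.4914
  k=2: S(2,0) = 285.9024; S(2,1) = 110.2800; S(2,2) = 42.5379
Terminal payoffs V(N, i) = max(S_T - K, 0):
  V(2,0) = 174.032410; V(2,1) = 0.000000; V(2,2) = 0.000000
Backward induction: V(k, i) = exp(-r*dt) * [p * V(k+1, i) + (1-p) * V(k+1, i+1)].
  V(1,0) = exp(-r*dt) * [p*174.032410 + (1-p)*0.000000] = 71.953539
  V(1,1) = exp(-r*dt) * [p*0.000000 + (1-p)*0.000000] = 0.000000
  V(0,0) = exp(-r*dt) * [p*71.953539 + (1-p)*0.000000] = 29.749124

Answer: Price = V(0,0) = 29.7491


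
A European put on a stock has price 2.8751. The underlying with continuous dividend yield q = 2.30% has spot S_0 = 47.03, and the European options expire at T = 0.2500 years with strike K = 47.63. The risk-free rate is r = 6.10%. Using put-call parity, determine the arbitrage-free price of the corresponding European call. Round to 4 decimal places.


Answer: Call price = 2.7263

Derivation:
Put-call parity: C - P = S_0 * exp(-qT) - K * exp(-rT).
S_0 * exp(-qT) = 47.0300 * 0.99426650 = 46.76035348
K * exp(-rT) = 47.6300 * 0.98486569 = 46.90915293
C = P + S*exp(-qT) - K*exp(-rT)
C = 2.8751 + 46.76035348 - 46.90915293 = 2.7263


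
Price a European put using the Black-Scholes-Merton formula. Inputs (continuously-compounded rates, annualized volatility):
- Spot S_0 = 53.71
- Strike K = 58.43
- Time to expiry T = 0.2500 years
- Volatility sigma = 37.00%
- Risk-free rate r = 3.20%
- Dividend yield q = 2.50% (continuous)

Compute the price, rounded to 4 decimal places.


Answer: Price = 6.7971

Derivation:
d1 = (ln(S/K) + (r - q + 0.5*sigma^2) * T) / (sigma * sqrt(T)) = -0.35333920
d2 = d1 - sigma * sqrt(T) = -0.53833920
exp(-rT) = 0.99203191; exp(-qT) = 0.99376949
P = K * exp(-rT) * N(-d2) - S_0 * exp(-qT) * N(-d1)
N(-d1) = 0.63808292; N(-d2) = 0.70482855
P = 58.4300 * 0.99203191 * 0.70482855 - 53.7100 * 0.99376949 * 0.63808292 = 6.7971


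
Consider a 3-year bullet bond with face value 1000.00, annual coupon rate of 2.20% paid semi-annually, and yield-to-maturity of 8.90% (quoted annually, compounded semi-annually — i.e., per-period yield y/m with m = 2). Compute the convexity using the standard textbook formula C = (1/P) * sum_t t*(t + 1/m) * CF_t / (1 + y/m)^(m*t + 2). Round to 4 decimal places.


Coupon per period c = face * coupon_rate / m = 11.000000
Periods per year m = 2; per-period yield y/m = 0.044500
Number of cashflows N = 6
Cashflows (t years, CF_t, discount factor 1/(1+y/m)^(m*t), PV):
  t = 0.5000: CF_t = 11.000000, DF = 0.957396, PV = 10.531355
  t = 1.0000: CF_t = 11.000000, DF = 0.916607, PV = 10.082676
  t = 1.5000: CF_t = 11.000000, DF = 0.877556, PV = 9.653112
  t = 2.0000: CF_t = 11.000000, DF = 0.840168, PV = 9.241850
  t = 2.5000: CF_t = 11.000000, DF = 0.804374, PV = 8.848109
  t = 3.0000: CF_t = 1011.000000, DF = 0.770104, PV = 778.575063
Price P = sum_t PV_t = 826.932165
Convexity numerator sum_t t*(t + 1/m) * CF_t / (1+y/m)^(m*t + 2):
  t = 0.5000: term = 4.826556
  t = 1.0000: term = 13.862775
  t = 1.5000: term = 26.544327
  t = 2.0000: term = 42.355716
  t = 2.5000: term = 60.826782
  t = 3.0000: term = 7493.296202
Convexity = (1/P) * sum = 7641.712357 / 826.932165 = 9.241039

Answer: Convexity = 9.2410


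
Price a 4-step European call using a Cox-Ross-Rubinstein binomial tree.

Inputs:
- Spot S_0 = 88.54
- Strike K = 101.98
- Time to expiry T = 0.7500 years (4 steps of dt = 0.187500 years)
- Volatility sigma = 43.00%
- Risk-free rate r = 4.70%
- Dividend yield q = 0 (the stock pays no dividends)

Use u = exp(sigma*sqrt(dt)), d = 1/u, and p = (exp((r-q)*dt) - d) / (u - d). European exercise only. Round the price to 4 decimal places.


Answer: Price = V(0,0) = 10.0458

Derivation:
dt = T/N = 0.187500
u = exp(sigma*sqrt(dt)) = 1.204658; d = 1/u = 0.830111
p = (exp((r-q)*dt) - d) / (u - d) = 0.477218
Discount per step: exp(-r*dt) = 0.991226
Stock lattice S(k, i) with i counting down-moves:
  k=0: S(0,0) = 88.5400
  k=1: S(1,0) = 106.6604; S(1,1) = 73.4981
  k=2: S(2,0) = 128.4893; S(2,1) = 88.5400; S(2,2) = 61.0116
  k=3: S(3,0) = 154.7856; S(3,1) = 106.6604; S(3,2) = 73.4981; S(3,3) = 50.6464
  k=4: S(4,0) = 186.4636; S(4,1) = 128.4893; S(4,2) = 88.5400; S(4,3) = 61.0116; S(4,4) = 42.0421
Terminal payoffs V(N, i) = max(S_T - K, 0):
  V(4,0) = 84.483643; V(4,1) = 26.509264; V(4,2) = 0.000000; V(4,3) = 0.000000; V(4,4) = 0.000000
Backward induction: V(k, i) = exp(-r*dt) * [p * V(k+1, i) + (1-p) * V(k+1, i+1)].
  V(3,0) = exp(-r*dt) * [p*84.483643 + (1-p)*26.509264] = 53.700332
  V(3,1) = exp(-r*dt) * [p*26.509264 + (1-p)*0.000000] = 12.539693
  V(3,2) = exp(-r*dt) * [p*0.000000 + (1-p)*0.000000] = 0.000000
  V(3,3) = exp(-r*dt) * [p*0.000000 + (1-p)*0.000000] = 0.000000
  V(2,0) = exp(-r*dt) * [p*53.700332 + (1-p)*12.539693] = 31.899913
  V(2,1) = exp(-r*dt) * [p*12.539693 + (1-p)*0.000000] = 5.931658
  V(2,2) = exp(-r*dt) * [p*0.000000 + (1-p)*0.000000] = 0.000000
  V(1,0) = exp(-r*dt) * [p*31.899913 + (1-p)*5.931658] = 18.163394
  V(1,1) = exp(-r*dt) * [p*5.931658 + (1-p)*0.000000] = 2.805856
  V(0,0) = exp(-r*dt) * [p*18.163394 + (1-p)*2.805856] = 10.045823


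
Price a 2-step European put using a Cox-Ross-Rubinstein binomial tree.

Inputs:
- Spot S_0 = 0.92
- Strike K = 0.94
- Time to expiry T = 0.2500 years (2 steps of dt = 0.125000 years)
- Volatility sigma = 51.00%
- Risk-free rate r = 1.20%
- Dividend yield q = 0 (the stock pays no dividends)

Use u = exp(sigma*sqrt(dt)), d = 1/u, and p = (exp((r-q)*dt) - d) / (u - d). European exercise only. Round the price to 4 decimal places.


dt = T/N = 0.125000
u = exp(sigma*sqrt(dt)) = 1.197591; d = 1/u = 0.835009
p = (exp((r-q)*dt) - d) / (u - d) = 0.459184
Discount per step: exp(-r*dt) = 0.998501
Stock lattice S(k, i) with i counting down-moves:
  k=0: S(0,0) = 0.9200
  k=1: S(1,0) = 1.1018; S(1,1) = 0.7682
  k=2: S(2,0) = 1.3195; S(2,1) = 0.9200; S(2,2) = 0.6415
Terminal payoffs V(N, i) = max(K - S_T, 0):
  V(2,0) = 0.000000; V(2,1) = 0.020000; V(2,2) = 0.298538
Backward induction: V(k, i) = exp(-r*dt) * [p * V(k+1, i) + (1-p) * V(k+1, i+1)].
  V(1,0) = exp(-r*dt) * [p*0.000000 + (1-p)*0.020000] = 0.010800
  V(1,1) = exp(-r*dt) * [p*0.020000 + (1-p)*0.298538] = 0.170382
  V(0,0) = exp(-r*dt) * [p*0.010800 + (1-p)*0.170382] = 0.096959

Answer: Price = V(0,0) = 0.0970


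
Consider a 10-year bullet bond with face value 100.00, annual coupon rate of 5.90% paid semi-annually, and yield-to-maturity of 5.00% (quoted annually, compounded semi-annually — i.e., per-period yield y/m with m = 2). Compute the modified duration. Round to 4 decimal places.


Answer: Modified duration = 7.5932

Derivation:
Coupon per period c = face * coupon_rate / m = 2.950000
Periods per year m = 2; per-period yield y/m = 0.025000
Number of cashflows N = 20
Cashflows (t years, CF_t, discount factor 1/(1+y/m)^(m*t), PV):
  t = 0.5000: CF_t = 2.950000, DF = 0.975610, PV = 2.878049
  t = 1.0000: CF_t = 2.950000, DF = 0.951814, PV = 2.807852
  t = 1.5000: CF_t = 2.950000, DF = 0.928599, PV = 2.739368
  t = 2.0000: CF_t = 2.950000, DF = 0.905951, PV = 2.672554
  t = 2.5000: CF_t = 2.950000, DF = 0.883854, PV = 2.607370
  t = 3.0000: CF_t = 2.950000, DF = 0.862297, PV = 2.543776
  t = 3.5000: CF_t = 2.950000, DF = 0.841265, PV = 2.481732
  t = 4.0000: CF_t = 2.950000, DF = 0.820747, PV = 2.421202
  t = 4.5000: CF_t = 2.950000, DF = 0.800728, PV = 2.362149
  t = 5.0000: CF_t = 2.950000, DF = 0.781198, PV = 2.304535
  t = 5.5000: CF_t = 2.950000, DF = 0.762145, PV = 2.248327
  t = 6.0000: CF_t = 2.950000, DF = 0.743556, PV = 2.193490
  t = 6.5000: CF_t = 2.950000, DF = 0.725420, PV = 2.139990
  t = 7.0000: CF_t = 2.950000, DF = 0.707727, PV = 2.087795
  t = 7.5000: CF_t = 2.950000, DF = 0.690466, PV = 2.036873
  t = 8.0000: CF_t = 2.950000, DF = 0.673625, PV = 1.987194
  t = 8.5000: CF_t = 2.950000, DF = 0.657195, PV = 1.938725
  t = 9.0000: CF_t = 2.950000, DF = 0.641166, PV = 1.891439
  t = 9.5000: CF_t = 2.950000, DF = 0.625528, PV = 1.845307
  t = 10.0000: CF_t = 102.950000, DF = 0.610271, PV = 62.827394
Price P = sum_t PV_t = 107.015123
First compute Macaulay numerator sum_t t * PV_t:
  t * PV_t at t = 0.5000: 1.439024
  t * PV_t at t = 1.0000: 2.807852
  t * PV_t at t = 1.5000: 4.109052
  t * PV_t at t = 2.0000: 5.345109
  t * PV_t at t = 2.5000: 6.518425
  t * PV_t at t = 3.0000: 7.631327
  t * PV_t at t = 3.5000: 8.686064
  t * PV_t at t = 4.0000: 9.684810
  t * PV_t at t = 4.5000: 10.629669
  t * PV_t at t = 5.0000: 11.522676
  t * PV_t at t = 5.5000: 12.365799
  t * PV_t at t = 6.0000: 13.160939
  t * PV_t at t = 6.5000: 13.909936
  t * PV_t at t = 7.0000: 14.614567
  t * PV_t at t = 7.5000: 15.276550
  t * PV_t at t = 8.0000: 15.897548
  t * PV_t at t = 8.5000: 16.479166
  t * PV_t at t = 9.0000: 17.022955
  t * PV_t at t = 9.5000: 17.530414
  t * PV_t at t = 10.0000: 628.273936
Macaulay duration D = 832.905820 / 107.015123 = 7.783067
Modified duration = D / (1 + y/m) = 7.783067 / (1 + 0.025000) = 7.593236


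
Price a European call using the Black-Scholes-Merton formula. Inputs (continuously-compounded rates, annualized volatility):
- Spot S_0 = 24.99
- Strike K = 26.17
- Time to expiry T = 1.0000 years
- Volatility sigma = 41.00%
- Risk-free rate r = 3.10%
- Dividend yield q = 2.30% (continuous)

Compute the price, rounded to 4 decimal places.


d1 = (ln(S/K) + (r - q + 0.5*sigma^2) * T) / (sigma * sqrt(T)) = 0.11198056
d2 = d1 - sigma * sqrt(T) = -0.29801944
exp(-rT) = 0.96947557; exp(-qT) = 0.97726248
C = S_0 * exp(-qT) * N(d1) - K * exp(-rT) * N(d2)
N(d1) = 0.54458059; N(d2) = 0.38284416
C = 24.9900 * 0.97726248 * 0.54458059 - 26.1700 * 0.96947557 * 0.38284416 = 3.5864

Answer: Price = 3.5864


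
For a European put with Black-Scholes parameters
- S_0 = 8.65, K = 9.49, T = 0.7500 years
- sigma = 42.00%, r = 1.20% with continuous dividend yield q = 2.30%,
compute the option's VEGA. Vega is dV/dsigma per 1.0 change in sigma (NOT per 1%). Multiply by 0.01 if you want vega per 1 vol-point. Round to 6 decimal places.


Answer: Vega = 2.924017

Derivation:
d1 = -0.0956182543; d2 = -0.4593489239
phi(d1) = 0.3971227078; exp(-qT) = 0.9828979294; exp(-rT) = 0.9910403788
Vega = S * exp(-qT) * phi(d1) * sqrt(T) = 8.6500 * 0.9828979294 * 0.3971227078 * 0.8660254038 = 2.924017


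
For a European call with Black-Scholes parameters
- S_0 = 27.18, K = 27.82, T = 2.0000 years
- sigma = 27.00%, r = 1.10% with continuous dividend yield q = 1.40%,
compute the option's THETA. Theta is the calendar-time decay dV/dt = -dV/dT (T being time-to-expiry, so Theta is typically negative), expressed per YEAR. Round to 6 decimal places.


d1 = 0.1142533244; d2 = -0.2675843375
phi(d1) = 0.3963468987; exp(-qT) = 0.9723883668; exp(-rT) = 0.9782402351
Theta = -S*exp(-qT)*phi(d1)*sigma/(2*sqrt(T)) - r*K*exp(-rT)*N(d2) + q*S*exp(-qT)*N(d1)
N(d1) = 0.5454815091; N(d2) = 0.3945096442; sqrt(T) = 1.4142135624
Term 1 = -27.1800 * 0.9723883668 * 0.3963468987 * 0.2700 / (2 * 1.4142135624) = -0.9999618742
Term 2 = -0.0110 * 27.8200 * 0.9782402351 * 0.3945096442 = -0.1181008319
Term 3 = 0.0140 * 27.1800 * 0.9723883668 * 0.5454815091 = 0.2018353704
Theta = -0.9999618742 + (-0.1181008319) + (0.2018353704) = -0.916227

Answer: Theta = -0.916227


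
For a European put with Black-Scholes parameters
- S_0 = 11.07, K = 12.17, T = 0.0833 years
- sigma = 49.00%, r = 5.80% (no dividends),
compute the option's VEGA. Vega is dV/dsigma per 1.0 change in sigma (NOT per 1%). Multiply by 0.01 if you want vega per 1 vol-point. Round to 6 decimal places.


Answer: Vega = 1.086580

Derivation:
d1 = -0.5649990794; d2 = -0.7064216024
phi(d1) = 0.3400881218; exp(-qT) = 1.0000000000; exp(-rT) = 0.9951802524
Vega = S * exp(-qT) * phi(d1) * sqrt(T) = 11.0700 * 1.0000000000 * 0.3400881218 * 0.2886173938 = 1.086580


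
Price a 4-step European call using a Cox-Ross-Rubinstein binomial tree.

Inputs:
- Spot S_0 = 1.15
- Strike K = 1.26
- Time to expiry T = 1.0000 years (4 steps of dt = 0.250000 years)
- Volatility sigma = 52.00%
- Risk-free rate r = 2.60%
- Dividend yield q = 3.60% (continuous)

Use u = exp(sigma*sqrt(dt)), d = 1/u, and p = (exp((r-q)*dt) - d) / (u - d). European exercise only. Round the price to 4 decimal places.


Answer: Price = V(0,0) = 0.1863

Derivation:
dt = T/N = 0.250000
u = exp(sigma*sqrt(dt)) = 1.296930; d = 1/u = 0.771052
p = (exp((r-q)*dt) - d) / (u - d) = 0.430616
Discount per step: exp(-r*dt) = 0.993521
Stock lattice S(k, i) with i counting down-moves:
  k=0: S(0,0) = 1.1500
  k=1: S(1,0) = 1.4915; S(1,1) = 0.8867
  k=2: S(2,0) = 1.9343; S(2,1) = 1.1500; S(2,2) = 0.6837
  k=3: S(3,0) = 2.5087; S(3,1) = 1.4915; S(3,2) = 0.8867; S(3,3) = 0.5272
  k=4: S(4,0) = 3.2536; S(4,1) = 1.9343; S(4,2) = 1.1500; S(4,3) = 0.6837; S(4,4) = 0.4065
Terminal payoffs V(N, i) = max(S_T - K, 0):
  V(4,0) = 1.993600; V(4,1) = 0.674332; V(4,2) = 0.000000; V(4,3) = 0.000000; V(4,4) = 0.000000
Backward induction: V(k, i) = exp(-r*dt) * [p * V(k+1, i) + (1-p) * V(k+1, i+1)].
  V(3,0) = exp(-r*dt) * [p*1.993600 + (1-p)*0.674332] = 1.234380
  V(3,1) = exp(-r*dt) * [p*0.674332 + (1-p)*0.000000] = 0.288497
  V(3,2) = exp(-r*dt) * [p*0.000000 + (1-p)*0.000000] = 0.000000
  V(3,3) = exp(-r*dt) * [p*0.000000 + (1-p)*0.000000] = 0.000000
  V(2,0) = exp(-r*dt) * [p*1.234380 + (1-p)*0.288497] = 0.691301
  V(2,1) = exp(-r*dt) * [p*0.288497 + (1-p)*0.000000] = 0.123426
  V(2,2) = exp(-r*dt) * [p*0.000000 + (1-p)*0.000000] = 0.000000
  V(1,0) = exp(-r*dt) * [p*0.691301 + (1-p)*0.123426] = 0.365578
  V(1,1) = exp(-r*dt) * [p*0.123426 + (1-p)*0.000000] = 0.052805
  V(0,0) = exp(-r*dt) * [p*0.365578 + (1-p)*0.052805] = 0.186275


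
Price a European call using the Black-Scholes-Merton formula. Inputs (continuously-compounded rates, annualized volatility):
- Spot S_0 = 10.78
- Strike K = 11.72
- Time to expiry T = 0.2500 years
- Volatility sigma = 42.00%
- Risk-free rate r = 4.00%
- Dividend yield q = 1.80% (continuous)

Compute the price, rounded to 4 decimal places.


Answer: Price = 0.5616

Derivation:
d1 = (ln(S/K) + (r - q + 0.5*sigma^2) * T) / (sigma * sqrt(T)) = -0.26692485
d2 = d1 - sigma * sqrt(T) = -0.47692485
exp(-rT) = 0.99004983; exp(-qT) = 0.99551011
C = S_0 * exp(-qT) * N(d1) - K * exp(-rT) * N(d2)
N(d1) = 0.39476351; N(d2) = 0.31670782
C = 10.7800 * 0.99551011 * 0.39476351 - 11.7200 * 0.99004983 * 0.31670782 = 0.5616


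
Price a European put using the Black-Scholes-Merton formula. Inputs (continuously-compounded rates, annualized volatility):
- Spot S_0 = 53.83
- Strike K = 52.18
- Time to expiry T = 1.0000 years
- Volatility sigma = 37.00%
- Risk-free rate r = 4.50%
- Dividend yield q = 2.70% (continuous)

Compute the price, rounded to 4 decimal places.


Answer: Price = 6.3151

Derivation:
d1 = (ln(S/K) + (r - q + 0.5*sigma^2) * T) / (sigma * sqrt(T)) = 0.31778825
d2 = d1 - sigma * sqrt(T) = -0.05221175
exp(-rT) = 0.95599748; exp(-qT) = 0.97336124
P = K * exp(-rT) * N(-d2) - S_0 * exp(-qT) * N(-d1)
N(-d1) = 0.37532278; N(-d2) = 0.52082001
P = 52.1800 * 0.95599748 * 0.52082001 - 53.8300 * 0.97336124 * 0.37532278 = 6.3151


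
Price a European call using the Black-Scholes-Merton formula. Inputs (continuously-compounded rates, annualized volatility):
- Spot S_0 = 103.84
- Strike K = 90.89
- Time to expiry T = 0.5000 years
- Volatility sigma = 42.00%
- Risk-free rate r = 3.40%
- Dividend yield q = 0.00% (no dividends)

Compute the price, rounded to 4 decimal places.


Answer: Price = 20.0584

Derivation:
d1 = (ln(S/K) + (r - q + 0.5*sigma^2) * T) / (sigma * sqrt(T)) = 0.65424640
d2 = d1 - sigma * sqrt(T) = 0.35726156
exp(-rT) = 0.98314368; exp(-qT) = 1.00000000
C = S_0 * exp(-qT) * N(d1) - K * exp(-rT) * N(d2)
N(d1) = 0.74352347; N(d2) = 0.63955200
C = 103.8400 * 1.00000000 * 0.74352347 - 90.8900 * 0.98314368 * 0.63955200 = 20.0584


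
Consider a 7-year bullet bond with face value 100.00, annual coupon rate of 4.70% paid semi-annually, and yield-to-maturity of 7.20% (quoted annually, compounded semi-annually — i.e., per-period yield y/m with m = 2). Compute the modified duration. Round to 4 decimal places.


Answer: Modified duration = 5.7501

Derivation:
Coupon per period c = face * coupon_rate / m = 2.350000
Periods per year m = 2; per-period yield y/m = 0.036000
Number of cashflows N = 14
Cashflows (t years, CF_t, discount factor 1/(1+y/m)^(m*t), PV):
  t = 0.5000: CF_t = 2.350000, DF = 0.965251, PV = 2.268340
  t = 1.0000: CF_t = 2.350000, DF = 0.931709, PV = 2.189517
  t = 1.5000: CF_t = 2.350000, DF = 0.899333, PV = 2.113434
  t = 2.0000: CF_t = 2.350000, DF = 0.868082, PV = 2.039994
  t = 2.5000: CF_t = 2.350000, DF = 0.837917, PV = 1.969106
  t = 3.0000: CF_t = 2.350000, DF = 0.808801, PV = 1.900681
  t = 3.5000: CF_t = 2.350000, DF = 0.780696, PV = 1.834635
  t = 4.0000: CF_t = 2.350000, DF = 0.753567, PV = 1.770883
  t = 4.5000: CF_t = 2.350000, DF = 0.727381, PV = 1.709346
  t = 5.0000: CF_t = 2.350000, DF = 0.702106, PV = 1.649948
  t = 5.5000: CF_t = 2.350000, DF = 0.677708, PV = 1.592614
  t = 6.0000: CF_t = 2.350000, DF = 0.654158, PV = 1.537272
  t = 6.5000: CF_t = 2.350000, DF = 0.631427, PV = 1.483854
  t = 7.0000: CF_t = 102.350000, DF = 0.609486, PV = 62.380848
Price P = sum_t PV_t = 86.440471
First compute Macaulay numerator sum_t t * PV_t:
  t * PV_t at t = 0.5000: 1.134170
  t * PV_t at t = 1.0000: 2.189517
  t * PV_t at t = 1.5000: 3.170150
  t * PV_t at t = 2.0000: 4.079988
  t * PV_t at t = 2.5000: 4.922765
  t * PV_t at t = 3.0000: 5.702044
  t * PV_t at t = 3.5000: 6.421221
  t * PV_t at t = 4.0000: 7.083531
  t * PV_t at t = 4.5000: 7.692058
  t * PV_t at t = 5.0000: 8.249741
  t * PV_t at t = 5.5000: 8.759377
  t * PV_t at t = 6.0000: 9.223634
  t * PV_t at t = 6.5000: 9.645048
  t * PV_t at t = 7.0000: 436.665933
Macaulay duration D = 514.939178 / 86.440471 = 5.957154
Modified duration = D / (1 + y/m) = 5.957154 / (1 + 0.036000) = 5.750148


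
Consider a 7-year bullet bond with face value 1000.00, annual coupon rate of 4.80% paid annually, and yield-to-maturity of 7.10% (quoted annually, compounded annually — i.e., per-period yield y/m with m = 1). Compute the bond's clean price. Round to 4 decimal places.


Coupon per period c = face * coupon_rate / m = 48.000000
Periods per year m = 1; per-period yield y/m = 0.071000
Number of cashflows N = 7
Cashflows (t years, CF_t, discount factor 1/(1+y/m)^(m*t), PV):
  t = 1.0000: CF_t = 48.000000, DF = 0.933707, PV = 44.817927
  t = 2.0000: CF_t = 48.000000, DF = 0.871808, PV = 41.846804
  t = 3.0000: CF_t = 48.000000, DF = 0.814013, PV = 39.072646
  t = 4.0000: CF_t = 48.000000, DF = 0.760050, PV = 36.482396
  t = 5.0000: CF_t = 48.000000, DF = 0.709664, PV = 34.063862
  t = 6.0000: CF_t = 48.000000, DF = 0.662618, PV = 31.805660
  t = 7.0000: CF_t = 1048.000000, DF = 0.618691, PV = 648.388027
Price P = sum_t PV_t = 876.477323

Answer: Price = 876.4773


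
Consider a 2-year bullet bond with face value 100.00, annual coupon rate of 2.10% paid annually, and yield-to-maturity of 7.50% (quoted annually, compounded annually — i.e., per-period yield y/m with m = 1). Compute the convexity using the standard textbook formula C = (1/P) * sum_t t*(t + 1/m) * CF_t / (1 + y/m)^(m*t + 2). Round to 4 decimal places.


Coupon per period c = face * coupon_rate / m = 2.100000
Periods per year m = 1; per-period yield y/m = 0.075000
Number of cashflows N = 2
Cashflows (t years, CF_t, discount factor 1/(1+y/m)^(m*t), PV):
  t = 1.0000: CF_t = 2.100000, DF = 0.930233, PV = 1.953488
  t = 2.0000: CF_t = 102.100000, DF = 0.865333, PV = 88.350460
Price P = sum_t PV_t = 90.303948
Convexity numerator sum_t t*(t + 1/m) * CF_t / (1+y/m)^(m*t + 2):
  t = 1.0000: term = 3.380834
  t = 2.0000: term = 458.715205
Convexity = (1/P) * sum = 462.096039 / 90.303948 = 5.117119

Answer: Convexity = 5.1171


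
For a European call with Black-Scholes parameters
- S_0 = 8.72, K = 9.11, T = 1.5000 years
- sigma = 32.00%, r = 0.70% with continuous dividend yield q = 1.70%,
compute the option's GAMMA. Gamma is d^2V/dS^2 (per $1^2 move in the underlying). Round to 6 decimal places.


Answer: Gamma = 0.113674

Derivation:
d1 = 0.0460466478; d2 = -0.3458717110
phi(d1) = 0.3985195671; exp(-qT) = 0.9748223790; exp(-rT) = 0.9895549326
Gamma = exp(-qT) * phi(d1) / (S * sigma * sqrt(T)) = 0.9748223790 * 0.3985195671 / (8.7200 * 0.3200 * 1.2247448714) = 0.113674


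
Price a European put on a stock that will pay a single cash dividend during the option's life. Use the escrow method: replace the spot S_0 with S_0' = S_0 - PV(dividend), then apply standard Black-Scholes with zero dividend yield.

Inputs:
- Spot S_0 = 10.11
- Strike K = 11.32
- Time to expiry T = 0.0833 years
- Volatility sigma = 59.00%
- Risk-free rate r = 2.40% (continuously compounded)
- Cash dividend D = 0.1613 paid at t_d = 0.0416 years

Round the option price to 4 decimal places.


PV(D) = D * exp(-r * t_d) = 0.1613 * 0.99900210 = 0.16113904
S_0' = S_0 - PV(D) = 10.1100 - 0.16113904 = 9.94886096
d1 = (ln(S_0'/K) + (r + sigma^2/2)*T) / (sigma*sqrt(T)) = -0.66133792
d2 = d1 - sigma*sqrt(T) = -0.83162218
exp(-rT) = 0.99800280
N(-d1) = 0.74580218; N(-d2) = 0.79718888
P = K * exp(-rT) * N(-d2) - S_0' * N(-d1) = 11.3200 * 0.99800280 * 0.79718888 - 9.94886096 * 0.74580218 = 1.5863

Answer: Price = 1.5863


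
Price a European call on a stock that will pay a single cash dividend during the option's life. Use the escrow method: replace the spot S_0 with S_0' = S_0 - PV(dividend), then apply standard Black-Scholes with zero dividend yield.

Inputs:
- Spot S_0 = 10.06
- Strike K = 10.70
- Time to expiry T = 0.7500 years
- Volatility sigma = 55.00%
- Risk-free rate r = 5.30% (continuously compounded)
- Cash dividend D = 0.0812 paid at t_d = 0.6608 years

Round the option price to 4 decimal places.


PV(D) = D * exp(-r * t_d) = 0.0812 * 0.96558379 = 0.07840540
S_0' = S_0 - PV(D) = 10.0600 - 0.07840540 = 9.98159460
d1 = (ln(S_0'/K) + (r + sigma^2/2)*T) / (sigma*sqrt(T)) = 0.17569633
d2 = d1 - sigma*sqrt(T) = -0.30061765
exp(-rT) = 0.96102967
N(d1) = 0.56973374; N(d2) = 0.38185304
C = S_0' * N(d1) - K * exp(-rT) * N(d2) = 9.98159460 * 0.56973374 - 10.7000 * 0.96102967 * 0.38185304 = 1.7602

Answer: Price = 1.7602
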